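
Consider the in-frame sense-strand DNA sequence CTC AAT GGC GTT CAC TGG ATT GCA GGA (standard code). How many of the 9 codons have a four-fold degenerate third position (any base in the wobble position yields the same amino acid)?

Codon 1 CTC (Leu): third position 4-fold.
Codon 2 AAT (Asn): third position 2-fold.
Codon 3 GGC (Gly): third position 4-fold.
Codon 4 GTT (Val): third position 4-fold.
Codon 5 CAC (His): third position 2-fold.
Codon 6 TGG (Trp): third position 1-fold.
Codon 7 ATT (Ile): third position 3-fold.
Codon 8 GCA (Ala): third position 4-fold.
Codon 9 GGA (Gly): third position 4-fold.
Four-fold degenerate third positions: 5.

5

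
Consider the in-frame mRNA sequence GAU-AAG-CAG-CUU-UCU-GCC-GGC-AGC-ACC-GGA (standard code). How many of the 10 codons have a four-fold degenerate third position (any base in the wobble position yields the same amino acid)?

6

Codon 1 GAU (Asp): third position 2-fold.
Codon 2 AAG (Lys): third position 2-fold.
Codon 3 CAG (Gln): third position 2-fold.
Codon 4 CUU (Leu): third position 4-fold.
Codon 5 UCU (Ser): third position 4-fold.
Codon 6 GCC (Ala): third position 4-fold.
Codon 7 GGC (Gly): third position 4-fold.
Codon 8 AGC (Ser): third position 2-fold.
Codon 9 ACC (Thr): third position 4-fold.
Codon 10 GGA (Gly): third position 4-fold.
Four-fold degenerate third positions: 6.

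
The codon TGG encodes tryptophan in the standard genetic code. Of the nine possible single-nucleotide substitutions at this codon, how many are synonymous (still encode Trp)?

0

Position 1: none → 0 synonymous.
Position 2: none → 0 synonymous.
Position 3: none → 0 synonymous.
Total: 0 + 0 + 0 = 0.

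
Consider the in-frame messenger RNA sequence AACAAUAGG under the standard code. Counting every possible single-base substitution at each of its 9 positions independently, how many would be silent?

4

Codon 1 (AAC, Asn): 1 synonymous substitution.
Codon 2 (AAU, Asn): 1 synonymous substitution.
Codon 3 (AGG, Arg): 2 synonymous substitutions.
Total: 1 + 1 + 2 = 4.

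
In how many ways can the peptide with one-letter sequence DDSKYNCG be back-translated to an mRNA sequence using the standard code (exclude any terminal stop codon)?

Asp: 2 codons.
Asp: 2 codons.
Ser: 6 codons.
Lys: 2 codons.
Tyr: 2 codons.
Asn: 2 codons.
Cys: 2 codons.
Gly: 4 codons.
2 × 2 × 6 × 2 × 2 × 2 × 2 × 4 = 1536.

1536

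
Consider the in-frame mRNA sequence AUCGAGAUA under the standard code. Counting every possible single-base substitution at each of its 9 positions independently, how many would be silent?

5

Codon 1 (AUC, Ile): 2 synonymous substitutions.
Codon 2 (GAG, Glu): 1 synonymous substitution.
Codon 3 (AUA, Ile): 2 synonymous substitutions.
Total: 2 + 1 + 2 = 5.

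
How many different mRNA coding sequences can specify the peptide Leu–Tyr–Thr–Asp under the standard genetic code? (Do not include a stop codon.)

96

Leu: 6 codons.
Tyr: 2 codons.
Thr: 4 codons.
Asp: 2 codons.
6 × 2 × 4 × 2 = 96.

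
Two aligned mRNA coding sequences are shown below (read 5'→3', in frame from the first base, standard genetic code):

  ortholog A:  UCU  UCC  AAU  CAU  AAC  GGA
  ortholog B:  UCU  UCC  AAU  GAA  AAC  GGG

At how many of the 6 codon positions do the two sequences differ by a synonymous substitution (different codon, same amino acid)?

Codon 1: UCU Ser / UCU Ser — identical.
Codon 2: UCC Ser / UCC Ser — identical.
Codon 3: AAU Asn / AAU Asn — identical.
Codon 4: CAU His / GAA Glu — nonsynonymous.
Codon 5: AAC Asn / AAC Asn — identical.
Codon 6: GGA Gly / GGG Gly — synonymous.
Synonymous differences: 1.

1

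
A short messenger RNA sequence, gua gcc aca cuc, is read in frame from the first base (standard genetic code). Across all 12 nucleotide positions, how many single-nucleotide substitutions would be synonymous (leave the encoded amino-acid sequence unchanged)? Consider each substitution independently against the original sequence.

Codon 1 (GUA, Val): 3 synonymous substitutions.
Codon 2 (GCC, Ala): 3 synonymous substitutions.
Codon 3 (ACA, Thr): 3 synonymous substitutions.
Codon 4 (CUC, Leu): 3 synonymous substitutions.
Total: 3 + 3 + 3 + 3 = 12.

12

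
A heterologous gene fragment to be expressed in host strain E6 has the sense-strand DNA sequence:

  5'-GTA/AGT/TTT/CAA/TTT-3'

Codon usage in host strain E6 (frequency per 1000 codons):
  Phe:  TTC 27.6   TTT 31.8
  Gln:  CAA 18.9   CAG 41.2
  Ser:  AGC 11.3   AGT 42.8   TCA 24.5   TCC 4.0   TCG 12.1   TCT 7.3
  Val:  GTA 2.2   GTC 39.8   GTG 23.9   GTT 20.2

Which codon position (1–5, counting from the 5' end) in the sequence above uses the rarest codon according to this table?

Codon 1 GTA (Val): 2.2 per 1000.
Codon 2 AGT (Ser): 42.8 per 1000.
Codon 3 TTT (Phe): 31.8 per 1000.
Codon 4 CAA (Gln): 18.9 per 1000.
Codon 5 TTT (Phe): 31.8 per 1000.
Lowest frequency is 2.2 at codon 1.

1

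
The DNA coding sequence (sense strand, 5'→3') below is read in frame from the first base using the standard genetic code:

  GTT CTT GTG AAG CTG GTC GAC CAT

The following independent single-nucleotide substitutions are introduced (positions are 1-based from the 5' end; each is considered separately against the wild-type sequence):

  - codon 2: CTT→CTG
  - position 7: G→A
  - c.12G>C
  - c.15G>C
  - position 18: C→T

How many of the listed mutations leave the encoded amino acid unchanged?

3

Codon 2: CTT (Leu) → CTG (Leu) — synonymous.
Codon 3: GTG (Val) → ATG (Met) — missense.
Codon 4: AAG (Lys) → AAC (Asn) — missense.
Codon 5: CTG (Leu) → CTC (Leu) — synonymous.
Codon 6: GTC (Val) → GTT (Val) — synonymous.
Synonymous: 3 of 5.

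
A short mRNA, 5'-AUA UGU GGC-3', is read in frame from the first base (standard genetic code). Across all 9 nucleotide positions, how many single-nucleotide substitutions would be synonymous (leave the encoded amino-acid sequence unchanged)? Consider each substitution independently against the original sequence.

6

Codon 1 (AUA, Ile): 2 synonymous substitutions.
Codon 2 (UGU, Cys): 1 synonymous substitution.
Codon 3 (GGC, Gly): 3 synonymous substitutions.
Total: 2 + 1 + 3 = 6.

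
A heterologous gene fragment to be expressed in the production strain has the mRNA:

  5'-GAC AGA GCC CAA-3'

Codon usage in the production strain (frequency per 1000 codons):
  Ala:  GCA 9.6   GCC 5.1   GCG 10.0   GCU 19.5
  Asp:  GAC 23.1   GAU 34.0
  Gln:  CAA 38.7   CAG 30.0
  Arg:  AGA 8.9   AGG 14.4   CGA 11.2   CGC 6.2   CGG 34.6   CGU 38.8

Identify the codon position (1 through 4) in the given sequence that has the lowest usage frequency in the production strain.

3

Codon 1 GAC (Asp): 23.1 per 1000.
Codon 2 AGA (Arg): 8.9 per 1000.
Codon 3 GCC (Ala): 5.1 per 1000.
Codon 4 CAA (Gln): 38.7 per 1000.
Lowest frequency is 5.1 at codon 3.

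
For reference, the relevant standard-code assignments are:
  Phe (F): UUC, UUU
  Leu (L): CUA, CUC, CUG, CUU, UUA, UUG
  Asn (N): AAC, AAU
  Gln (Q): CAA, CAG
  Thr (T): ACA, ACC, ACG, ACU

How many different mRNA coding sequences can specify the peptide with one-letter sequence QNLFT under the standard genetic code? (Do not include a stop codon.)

192

Gln: 2 codons.
Asn: 2 codons.
Leu: 6 codons.
Phe: 2 codons.
Thr: 4 codons.
2 × 2 × 6 × 2 × 4 = 192.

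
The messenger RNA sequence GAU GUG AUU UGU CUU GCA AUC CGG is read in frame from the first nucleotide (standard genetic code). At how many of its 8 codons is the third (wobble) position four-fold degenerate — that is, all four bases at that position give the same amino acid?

4

Codon 1 GAU (Asp): third position 2-fold.
Codon 2 GUG (Val): third position 4-fold.
Codon 3 AUU (Ile): third position 3-fold.
Codon 4 UGU (Cys): third position 2-fold.
Codon 5 CUU (Leu): third position 4-fold.
Codon 6 GCA (Ala): third position 4-fold.
Codon 7 AUC (Ile): third position 3-fold.
Codon 8 CGG (Arg): third position 4-fold.
Four-fold degenerate third positions: 4.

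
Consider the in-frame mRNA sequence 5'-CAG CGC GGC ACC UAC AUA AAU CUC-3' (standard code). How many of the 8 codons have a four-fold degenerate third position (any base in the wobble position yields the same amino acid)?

Codon 1 CAG (Gln): third position 2-fold.
Codon 2 CGC (Arg): third position 4-fold.
Codon 3 GGC (Gly): third position 4-fold.
Codon 4 ACC (Thr): third position 4-fold.
Codon 5 UAC (Tyr): third position 2-fold.
Codon 6 AUA (Ile): third position 3-fold.
Codon 7 AAU (Asn): third position 2-fold.
Codon 8 CUC (Leu): third position 4-fold.
Four-fold degenerate third positions: 4.

4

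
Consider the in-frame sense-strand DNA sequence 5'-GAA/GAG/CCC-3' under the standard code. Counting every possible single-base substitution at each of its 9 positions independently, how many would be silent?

5

Codon 1 (GAA, Glu): 1 synonymous substitution.
Codon 2 (GAG, Glu): 1 synonymous substitution.
Codon 3 (CCC, Pro): 3 synonymous substitutions.
Total: 1 + 1 + 3 = 5.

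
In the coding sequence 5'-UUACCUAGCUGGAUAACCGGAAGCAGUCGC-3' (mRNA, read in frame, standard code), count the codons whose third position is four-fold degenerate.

Codon 1 UUA (Leu): third position 2-fold.
Codon 2 CCU (Pro): third position 4-fold.
Codon 3 AGC (Ser): third position 2-fold.
Codon 4 UGG (Trp): third position 1-fold.
Codon 5 AUA (Ile): third position 3-fold.
Codon 6 ACC (Thr): third position 4-fold.
Codon 7 GGA (Gly): third position 4-fold.
Codon 8 AGC (Ser): third position 2-fold.
Codon 9 AGU (Ser): third position 2-fold.
Codon 10 CGC (Arg): third position 4-fold.
Four-fold degenerate third positions: 4.

4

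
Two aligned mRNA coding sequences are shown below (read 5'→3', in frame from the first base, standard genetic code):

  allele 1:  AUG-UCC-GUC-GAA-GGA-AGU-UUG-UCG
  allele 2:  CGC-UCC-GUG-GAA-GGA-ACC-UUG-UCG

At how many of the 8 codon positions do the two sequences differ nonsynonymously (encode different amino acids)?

2

Codon 1: AUG Met / CGC Arg — nonsynonymous.
Codon 2: UCC Ser / UCC Ser — identical.
Codon 3: GUC Val / GUG Val — synonymous.
Codon 4: GAA Glu / GAA Glu — identical.
Codon 5: GGA Gly / GGA Gly — identical.
Codon 6: AGU Ser / ACC Thr — nonsynonymous.
Codon 7: UUG Leu / UUG Leu — identical.
Codon 8: UCG Ser / UCG Ser — identical.
Nonsynonymous differences: 2.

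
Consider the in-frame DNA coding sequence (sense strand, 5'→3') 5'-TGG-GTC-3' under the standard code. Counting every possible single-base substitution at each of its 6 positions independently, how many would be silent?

Codon 1 (TGG, Trp): 0 synonymous substitutions.
Codon 2 (GTC, Val): 3 synonymous substitutions.
Total: 0 + 3 = 3.

3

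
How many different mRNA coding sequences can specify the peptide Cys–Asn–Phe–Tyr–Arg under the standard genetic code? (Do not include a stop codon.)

96

Cys: 2 codons.
Asn: 2 codons.
Phe: 2 codons.
Tyr: 2 codons.
Arg: 6 codons.
2 × 2 × 2 × 2 × 6 = 96.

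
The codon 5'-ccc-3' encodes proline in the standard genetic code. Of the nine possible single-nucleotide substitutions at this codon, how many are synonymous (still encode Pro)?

Position 1: none → 0 synonymous.
Position 2: none → 0 synonymous.
Position 3: CCT, CCA, CCG → 3 synonymous.
Total: 0 + 0 + 3 = 3.

3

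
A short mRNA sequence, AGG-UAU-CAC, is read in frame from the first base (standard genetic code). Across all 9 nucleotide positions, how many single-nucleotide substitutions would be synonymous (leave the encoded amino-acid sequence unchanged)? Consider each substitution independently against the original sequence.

4

Codon 1 (AGG, Arg): 2 synonymous substitutions.
Codon 2 (UAU, Tyr): 1 synonymous substitution.
Codon 3 (CAC, His): 1 synonymous substitution.
Total: 2 + 1 + 1 = 4.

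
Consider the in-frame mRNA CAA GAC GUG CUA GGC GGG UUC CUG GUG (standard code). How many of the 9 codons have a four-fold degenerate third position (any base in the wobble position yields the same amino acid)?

6

Codon 1 CAA (Gln): third position 2-fold.
Codon 2 GAC (Asp): third position 2-fold.
Codon 3 GUG (Val): third position 4-fold.
Codon 4 CUA (Leu): third position 4-fold.
Codon 5 GGC (Gly): third position 4-fold.
Codon 6 GGG (Gly): third position 4-fold.
Codon 7 UUC (Phe): third position 2-fold.
Codon 8 CUG (Leu): third position 4-fold.
Codon 9 GUG (Val): third position 4-fold.
Four-fold degenerate third positions: 6.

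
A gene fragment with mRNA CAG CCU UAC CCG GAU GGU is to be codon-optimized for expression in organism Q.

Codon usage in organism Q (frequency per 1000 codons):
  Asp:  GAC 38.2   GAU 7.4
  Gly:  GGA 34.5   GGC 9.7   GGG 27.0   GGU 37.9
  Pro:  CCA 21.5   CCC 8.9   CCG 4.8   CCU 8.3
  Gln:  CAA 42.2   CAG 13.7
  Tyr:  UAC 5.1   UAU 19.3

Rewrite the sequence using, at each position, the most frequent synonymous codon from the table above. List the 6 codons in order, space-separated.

Codon 1 (Gln): best is CAA at 42.2.
Codon 2 (Pro): best is CCA at 21.5.
Codon 3 (Tyr): best is UAU at 19.3.
Codon 4 (Pro): best is CCA at 21.5.
Codon 5 (Asp): best is GAC at 38.2.
Codon 6 (Gly): best is GGU at 37.9.

CAA CCA UAU CCA GAC GGU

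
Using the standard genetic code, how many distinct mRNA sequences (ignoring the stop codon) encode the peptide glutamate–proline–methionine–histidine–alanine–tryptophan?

Glu: 2 codons.
Pro: 4 codons.
Met: 1 codon.
His: 2 codons.
Ala: 4 codons.
Trp: 1 codon.
2 × 4 × 1 × 2 × 4 × 1 = 64.

64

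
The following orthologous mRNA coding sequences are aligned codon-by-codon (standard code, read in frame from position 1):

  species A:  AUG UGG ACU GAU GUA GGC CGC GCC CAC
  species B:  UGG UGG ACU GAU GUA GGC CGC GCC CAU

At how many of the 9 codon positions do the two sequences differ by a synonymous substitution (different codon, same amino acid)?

Codon 1: AUG Met / UGG Trp — nonsynonymous.
Codon 2: UGG Trp / UGG Trp — identical.
Codon 3: ACU Thr / ACU Thr — identical.
Codon 4: GAU Asp / GAU Asp — identical.
Codon 5: GUA Val / GUA Val — identical.
Codon 6: GGC Gly / GGC Gly — identical.
Codon 7: CGC Arg / CGC Arg — identical.
Codon 8: GCC Ala / GCC Ala — identical.
Codon 9: CAC His / CAU His — synonymous.
Synonymous differences: 1.

1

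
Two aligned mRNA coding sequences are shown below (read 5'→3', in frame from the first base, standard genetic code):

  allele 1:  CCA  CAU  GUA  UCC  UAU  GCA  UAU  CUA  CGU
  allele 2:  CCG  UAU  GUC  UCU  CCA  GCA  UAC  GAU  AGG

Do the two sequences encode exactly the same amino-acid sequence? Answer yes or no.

no

Codon 1: CCA Pro / CCG Pro — synonymous.
Codon 2: CAU His / UAU Tyr — nonsynonymous.
Codon 3: GUA Val / GUC Val — synonymous.
Codon 4: UCC Ser / UCU Ser — synonymous.
Codon 5: UAU Tyr / CCA Pro — nonsynonymous.
Codon 6: GCA Ala / GCA Ala — identical.
Codon 7: UAU Tyr / UAC Tyr — synonymous.
Codon 8: CUA Leu / GAU Asp — nonsynonymous.
Codon 9: CGU Arg / AGG Arg — synonymous.
Nonsynonymous differences: 3 → different protein.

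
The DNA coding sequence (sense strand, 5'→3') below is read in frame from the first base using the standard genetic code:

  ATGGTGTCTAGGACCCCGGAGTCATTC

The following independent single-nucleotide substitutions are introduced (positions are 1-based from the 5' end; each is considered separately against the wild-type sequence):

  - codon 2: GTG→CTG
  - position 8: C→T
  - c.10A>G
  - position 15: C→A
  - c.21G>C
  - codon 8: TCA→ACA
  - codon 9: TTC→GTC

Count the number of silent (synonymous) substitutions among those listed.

Codon 2: GTG (Val) → CTG (Leu) — missense.
Codon 3: TCT (Ser) → TTT (Phe) — missense.
Codon 4: AGG (Arg) → GGG (Gly) — missense.
Codon 5: ACC (Thr) → ACA (Thr) — synonymous.
Codon 7: GAG (Glu) → GAC (Asp) — missense.
Codon 8: TCA (Ser) → ACA (Thr) — missense.
Codon 9: TTC (Phe) → GTC (Val) — missense.
Synonymous: 1 of 7.

1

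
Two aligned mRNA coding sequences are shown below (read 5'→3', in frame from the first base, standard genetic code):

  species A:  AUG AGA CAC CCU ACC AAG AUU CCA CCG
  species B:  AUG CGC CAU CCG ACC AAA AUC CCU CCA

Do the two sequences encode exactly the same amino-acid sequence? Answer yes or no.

Codon 1: AUG Met / AUG Met — identical.
Codon 2: AGA Arg / CGC Arg — synonymous.
Codon 3: CAC His / CAU His — synonymous.
Codon 4: CCU Pro / CCG Pro — synonymous.
Codon 5: ACC Thr / ACC Thr — identical.
Codon 6: AAG Lys / AAA Lys — synonymous.
Codon 7: AUU Ile / AUC Ile — synonymous.
Codon 8: CCA Pro / CCU Pro — synonymous.
Codon 9: CCG Pro / CCA Pro — synonymous.
Nonsynonymous differences: 0 → same protein.

yes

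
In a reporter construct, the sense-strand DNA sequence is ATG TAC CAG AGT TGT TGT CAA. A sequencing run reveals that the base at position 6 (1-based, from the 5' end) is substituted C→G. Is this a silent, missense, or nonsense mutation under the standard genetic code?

nonsense

Position 6 falls in codon 2: TAC → Tyr.
After the substitution the codon is TAG → Stop.
The new codon is a stop codon, so this is a nonsense mutation.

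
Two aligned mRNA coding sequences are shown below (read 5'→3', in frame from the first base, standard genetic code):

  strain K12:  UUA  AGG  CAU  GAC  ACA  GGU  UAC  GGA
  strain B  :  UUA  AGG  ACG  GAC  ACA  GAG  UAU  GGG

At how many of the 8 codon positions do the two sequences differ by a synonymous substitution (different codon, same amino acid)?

2

Codon 1: UUA Leu / UUA Leu — identical.
Codon 2: AGG Arg / AGG Arg — identical.
Codon 3: CAU His / ACG Thr — nonsynonymous.
Codon 4: GAC Asp / GAC Asp — identical.
Codon 5: ACA Thr / ACA Thr — identical.
Codon 6: GGU Gly / GAG Glu — nonsynonymous.
Codon 7: UAC Tyr / UAU Tyr — synonymous.
Codon 8: GGA Gly / GGG Gly — synonymous.
Synonymous differences: 2.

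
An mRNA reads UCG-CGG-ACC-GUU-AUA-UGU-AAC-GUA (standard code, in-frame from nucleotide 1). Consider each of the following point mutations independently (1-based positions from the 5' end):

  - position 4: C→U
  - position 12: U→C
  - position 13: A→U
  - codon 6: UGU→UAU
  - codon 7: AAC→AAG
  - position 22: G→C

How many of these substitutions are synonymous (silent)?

1

Codon 2: CGG (Arg) → UGG (Trp) — missense.
Codon 4: GUU (Val) → GUC (Val) — synonymous.
Codon 5: AUA (Ile) → UUA (Leu) — missense.
Codon 6: UGU (Cys) → UAU (Tyr) — missense.
Codon 7: AAC (Asn) → AAG (Lys) — missense.
Codon 8: GUA (Val) → CUA (Leu) — missense.
Synonymous: 1 of 6.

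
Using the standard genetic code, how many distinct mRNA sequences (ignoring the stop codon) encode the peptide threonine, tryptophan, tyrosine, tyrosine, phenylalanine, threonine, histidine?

Thr: 4 codons.
Trp: 1 codon.
Tyr: 2 codons.
Tyr: 2 codons.
Phe: 2 codons.
Thr: 4 codons.
His: 2 codons.
4 × 1 × 2 × 2 × 2 × 4 × 2 = 256.

256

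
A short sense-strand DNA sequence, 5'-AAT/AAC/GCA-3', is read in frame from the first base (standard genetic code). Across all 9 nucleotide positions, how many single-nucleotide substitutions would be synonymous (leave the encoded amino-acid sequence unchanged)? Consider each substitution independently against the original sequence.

5

Codon 1 (AAT, Asn): 1 synonymous substitution.
Codon 2 (AAC, Asn): 1 synonymous substitution.
Codon 3 (GCA, Ala): 3 synonymous substitutions.
Total: 1 + 1 + 3 = 5.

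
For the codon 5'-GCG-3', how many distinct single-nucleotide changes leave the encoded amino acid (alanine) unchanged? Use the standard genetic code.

3

Position 1: none → 0 synonymous.
Position 2: none → 0 synonymous.
Position 3: GCU, GCC, GCA → 3 synonymous.
Total: 0 + 0 + 3 = 3.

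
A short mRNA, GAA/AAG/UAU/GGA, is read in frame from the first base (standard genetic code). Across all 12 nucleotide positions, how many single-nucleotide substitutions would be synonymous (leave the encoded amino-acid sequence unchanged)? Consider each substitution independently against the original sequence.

Codon 1 (GAA, Glu): 1 synonymous substitution.
Codon 2 (AAG, Lys): 1 synonymous substitution.
Codon 3 (UAU, Tyr): 1 synonymous substitution.
Codon 4 (GGA, Gly): 3 synonymous substitutions.
Total: 1 + 1 + 1 + 3 = 6.

6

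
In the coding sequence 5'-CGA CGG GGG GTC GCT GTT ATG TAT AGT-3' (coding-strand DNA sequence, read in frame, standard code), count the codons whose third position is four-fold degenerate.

6

Codon 1 CGA (Arg): third position 4-fold.
Codon 2 CGG (Arg): third position 4-fold.
Codon 3 GGG (Gly): third position 4-fold.
Codon 4 GTC (Val): third position 4-fold.
Codon 5 GCT (Ala): third position 4-fold.
Codon 6 GTT (Val): third position 4-fold.
Codon 7 ATG (Met): third position 1-fold.
Codon 8 TAT (Tyr): third position 2-fold.
Codon 9 AGT (Ser): third position 2-fold.
Four-fold degenerate third positions: 6.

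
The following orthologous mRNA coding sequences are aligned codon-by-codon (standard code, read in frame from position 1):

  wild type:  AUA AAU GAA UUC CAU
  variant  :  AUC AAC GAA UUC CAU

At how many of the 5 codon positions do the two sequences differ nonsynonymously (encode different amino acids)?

Codon 1: AUA Ile / AUC Ile — synonymous.
Codon 2: AAU Asn / AAC Asn — synonymous.
Codon 3: GAA Glu / GAA Glu — identical.
Codon 4: UUC Phe / UUC Phe — identical.
Codon 5: CAU His / CAU His — identical.
Nonsynonymous differences: 0.

0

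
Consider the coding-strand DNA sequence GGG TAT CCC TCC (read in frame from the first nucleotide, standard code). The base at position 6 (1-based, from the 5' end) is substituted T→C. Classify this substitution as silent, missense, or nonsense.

Position 6 falls in codon 2: TAT → Tyr.
After the substitution the codon is TAC → Tyr.
Both encode Tyr, so the change is synonymous.

silent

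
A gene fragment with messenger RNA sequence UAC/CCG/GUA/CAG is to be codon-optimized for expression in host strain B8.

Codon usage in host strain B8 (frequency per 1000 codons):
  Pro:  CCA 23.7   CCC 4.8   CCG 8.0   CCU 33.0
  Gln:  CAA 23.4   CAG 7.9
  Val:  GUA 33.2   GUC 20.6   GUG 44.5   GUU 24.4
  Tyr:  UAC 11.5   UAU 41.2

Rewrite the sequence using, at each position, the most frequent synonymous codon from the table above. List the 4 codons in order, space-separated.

Codon 1 (Tyr): best is UAU at 41.2.
Codon 2 (Pro): best is CCU at 33.0.
Codon 3 (Val): best is GUG at 44.5.
Codon 4 (Gln): best is CAA at 23.4.

UAU CCU GUG CAA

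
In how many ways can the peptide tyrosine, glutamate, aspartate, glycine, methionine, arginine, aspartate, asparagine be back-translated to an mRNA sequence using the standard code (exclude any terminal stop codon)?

Tyr: 2 codons.
Glu: 2 codons.
Asp: 2 codons.
Gly: 4 codons.
Met: 1 codon.
Arg: 6 codons.
Asp: 2 codons.
Asn: 2 codons.
2 × 2 × 2 × 4 × 1 × 6 × 2 × 2 = 768.

768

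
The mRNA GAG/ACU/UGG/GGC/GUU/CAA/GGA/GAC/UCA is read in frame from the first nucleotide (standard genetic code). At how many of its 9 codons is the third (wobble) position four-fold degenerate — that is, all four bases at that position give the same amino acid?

Codon 1 GAG (Glu): third position 2-fold.
Codon 2 ACU (Thr): third position 4-fold.
Codon 3 UGG (Trp): third position 1-fold.
Codon 4 GGC (Gly): third position 4-fold.
Codon 5 GUU (Val): third position 4-fold.
Codon 6 CAA (Gln): third position 2-fold.
Codon 7 GGA (Gly): third position 4-fold.
Codon 8 GAC (Asp): third position 2-fold.
Codon 9 UCA (Ser): third position 4-fold.
Four-fold degenerate third positions: 5.

5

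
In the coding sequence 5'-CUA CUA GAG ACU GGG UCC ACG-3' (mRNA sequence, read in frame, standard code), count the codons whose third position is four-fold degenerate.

6

Codon 1 CUA (Leu): third position 4-fold.
Codon 2 CUA (Leu): third position 4-fold.
Codon 3 GAG (Glu): third position 2-fold.
Codon 4 ACU (Thr): third position 4-fold.
Codon 5 GGG (Gly): third position 4-fold.
Codon 6 UCC (Ser): third position 4-fold.
Codon 7 ACG (Thr): third position 4-fold.
Four-fold degenerate third positions: 6.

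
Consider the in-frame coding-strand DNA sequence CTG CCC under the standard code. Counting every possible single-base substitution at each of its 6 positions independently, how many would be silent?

7

Codon 1 (CTG, Leu): 4 synonymous substitutions.
Codon 2 (CCC, Pro): 3 synonymous substitutions.
Total: 4 + 3 = 7.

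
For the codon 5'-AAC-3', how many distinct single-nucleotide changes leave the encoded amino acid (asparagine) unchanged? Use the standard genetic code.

Position 1: none → 0 synonymous.
Position 2: none → 0 synonymous.
Position 3: AAU → 1 synonymous.
Total: 0 + 0 + 1 = 1.

1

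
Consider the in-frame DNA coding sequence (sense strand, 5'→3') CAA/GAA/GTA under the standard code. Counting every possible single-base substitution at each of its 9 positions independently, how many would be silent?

Codon 1 (CAA, Gln): 1 synonymous substitution.
Codon 2 (GAA, Glu): 1 synonymous substitution.
Codon 3 (GTA, Val): 3 synonymous substitutions.
Total: 1 + 1 + 3 = 5.

5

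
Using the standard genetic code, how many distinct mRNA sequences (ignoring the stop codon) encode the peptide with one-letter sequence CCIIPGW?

576

Cys: 2 codons.
Cys: 2 codons.
Ile: 3 codons.
Ile: 3 codons.
Pro: 4 codons.
Gly: 4 codons.
Trp: 1 codon.
2 × 2 × 3 × 3 × 4 × 4 × 1 = 576.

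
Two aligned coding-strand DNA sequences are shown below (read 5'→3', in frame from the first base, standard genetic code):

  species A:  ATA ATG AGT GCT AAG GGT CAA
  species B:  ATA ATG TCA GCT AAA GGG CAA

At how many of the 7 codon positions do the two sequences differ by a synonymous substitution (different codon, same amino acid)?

3

Codon 1: ATA Ile / ATA Ile — identical.
Codon 2: ATG Met / ATG Met — identical.
Codon 3: AGT Ser / TCA Ser — synonymous.
Codon 4: GCT Ala / GCT Ala — identical.
Codon 5: AAG Lys / AAA Lys — synonymous.
Codon 6: GGT Gly / GGG Gly — synonymous.
Codon 7: CAA Gln / CAA Gln — identical.
Synonymous differences: 3.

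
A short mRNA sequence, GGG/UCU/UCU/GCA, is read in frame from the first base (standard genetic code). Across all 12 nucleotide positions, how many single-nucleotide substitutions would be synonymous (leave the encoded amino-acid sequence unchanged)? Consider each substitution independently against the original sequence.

Codon 1 (GGG, Gly): 3 synonymous substitutions.
Codon 2 (UCU, Ser): 3 synonymous substitutions.
Codon 3 (UCU, Ser): 3 synonymous substitutions.
Codon 4 (GCA, Ala): 3 synonymous substitutions.
Total: 3 + 3 + 3 + 3 = 12.

12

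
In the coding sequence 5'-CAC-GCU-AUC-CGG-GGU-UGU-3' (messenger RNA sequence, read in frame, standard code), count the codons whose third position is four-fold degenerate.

Codon 1 CAC (His): third position 2-fold.
Codon 2 GCU (Ala): third position 4-fold.
Codon 3 AUC (Ile): third position 3-fold.
Codon 4 CGG (Arg): third position 4-fold.
Codon 5 GGU (Gly): third position 4-fold.
Codon 6 UGU (Cys): third position 2-fold.
Four-fold degenerate third positions: 3.

3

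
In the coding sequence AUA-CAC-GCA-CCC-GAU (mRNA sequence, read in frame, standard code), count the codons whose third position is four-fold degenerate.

2

Codon 1 AUA (Ile): third position 3-fold.
Codon 2 CAC (His): third position 2-fold.
Codon 3 GCA (Ala): third position 4-fold.
Codon 4 CCC (Pro): third position 4-fold.
Codon 5 GAU (Asp): third position 2-fold.
Four-fold degenerate third positions: 2.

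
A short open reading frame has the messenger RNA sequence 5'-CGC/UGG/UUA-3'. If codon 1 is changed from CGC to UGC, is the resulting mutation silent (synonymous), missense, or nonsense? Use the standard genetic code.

missense

Position 1 falls in codon 1: CGC → Arg.
After the substitution the codon is UGC → Cys.
Arg ≠ Cys, so this is a missense mutation.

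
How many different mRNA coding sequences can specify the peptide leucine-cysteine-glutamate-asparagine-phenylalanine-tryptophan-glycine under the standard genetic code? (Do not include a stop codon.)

384

Leu: 6 codons.
Cys: 2 codons.
Glu: 2 codons.
Asn: 2 codons.
Phe: 2 codons.
Trp: 1 codon.
Gly: 4 codons.
6 × 2 × 2 × 2 × 2 × 1 × 4 = 384.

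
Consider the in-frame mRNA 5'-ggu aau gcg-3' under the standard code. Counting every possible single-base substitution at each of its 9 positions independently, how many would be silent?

Codon 1 (GGU, Gly): 3 synonymous substitutions.
Codon 2 (AAU, Asn): 1 synonymous substitution.
Codon 3 (GCG, Ala): 3 synonymous substitutions.
Total: 3 + 1 + 3 = 7.

7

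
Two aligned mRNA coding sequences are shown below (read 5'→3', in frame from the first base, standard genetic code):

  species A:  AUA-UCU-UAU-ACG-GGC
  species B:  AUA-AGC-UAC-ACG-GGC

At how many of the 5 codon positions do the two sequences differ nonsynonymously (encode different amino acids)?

Codon 1: AUA Ile / AUA Ile — identical.
Codon 2: UCU Ser / AGC Ser — synonymous.
Codon 3: UAU Tyr / UAC Tyr — synonymous.
Codon 4: ACG Thr / ACG Thr — identical.
Codon 5: GGC Gly / GGC Gly — identical.
Nonsynonymous differences: 0.

0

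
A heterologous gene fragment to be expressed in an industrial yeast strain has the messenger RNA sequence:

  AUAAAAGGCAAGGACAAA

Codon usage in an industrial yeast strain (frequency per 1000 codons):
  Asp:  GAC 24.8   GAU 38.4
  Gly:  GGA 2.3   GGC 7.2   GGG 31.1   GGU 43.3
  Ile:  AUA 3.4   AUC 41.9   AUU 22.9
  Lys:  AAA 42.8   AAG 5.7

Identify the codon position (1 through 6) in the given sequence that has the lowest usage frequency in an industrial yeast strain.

1

Codon 1 AUA (Ile): 3.4 per 1000.
Codon 2 AAA (Lys): 42.8 per 1000.
Codon 3 GGC (Gly): 7.2 per 1000.
Codon 4 AAG (Lys): 5.7 per 1000.
Codon 5 GAC (Asp): 24.8 per 1000.
Codon 6 AAA (Lys): 42.8 per 1000.
Lowest frequency is 3.4 at codon 1.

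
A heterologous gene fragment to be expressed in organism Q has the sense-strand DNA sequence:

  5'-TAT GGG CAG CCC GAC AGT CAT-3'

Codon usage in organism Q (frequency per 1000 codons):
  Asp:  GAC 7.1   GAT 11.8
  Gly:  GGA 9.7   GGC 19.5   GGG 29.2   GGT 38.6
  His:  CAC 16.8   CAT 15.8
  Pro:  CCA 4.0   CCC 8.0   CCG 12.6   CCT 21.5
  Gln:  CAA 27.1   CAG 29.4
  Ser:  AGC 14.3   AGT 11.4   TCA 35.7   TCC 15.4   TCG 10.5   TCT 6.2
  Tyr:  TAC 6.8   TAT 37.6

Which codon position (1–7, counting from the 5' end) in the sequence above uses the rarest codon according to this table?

Codon 1 TAT (Tyr): 37.6 per 1000.
Codon 2 GGG (Gly): 29.2 per 1000.
Codon 3 CAG (Gln): 29.4 per 1000.
Codon 4 CCC (Pro): 8.0 per 1000.
Codon 5 GAC (Asp): 7.1 per 1000.
Codon 6 AGT (Ser): 11.4 per 1000.
Codon 7 CAT (His): 15.8 per 1000.
Lowest frequency is 7.1 at codon 5.

5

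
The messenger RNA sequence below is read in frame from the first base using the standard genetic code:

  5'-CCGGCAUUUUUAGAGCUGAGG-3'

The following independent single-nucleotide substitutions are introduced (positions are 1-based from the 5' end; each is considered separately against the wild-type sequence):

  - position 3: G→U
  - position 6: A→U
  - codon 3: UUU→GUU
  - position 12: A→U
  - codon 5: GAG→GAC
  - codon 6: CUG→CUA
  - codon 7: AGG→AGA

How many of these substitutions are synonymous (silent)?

Codon 1: CCG (Pro) → CCU (Pro) — synonymous.
Codon 2: GCA (Ala) → GCU (Ala) — synonymous.
Codon 3: UUU (Phe) → GUU (Val) — missense.
Codon 4: UUA (Leu) → UUU (Phe) — missense.
Codon 5: GAG (Glu) → GAC (Asp) — missense.
Codon 6: CUG (Leu) → CUA (Leu) — synonymous.
Codon 7: AGG (Arg) → AGA (Arg) — synonymous.
Synonymous: 4 of 7.

4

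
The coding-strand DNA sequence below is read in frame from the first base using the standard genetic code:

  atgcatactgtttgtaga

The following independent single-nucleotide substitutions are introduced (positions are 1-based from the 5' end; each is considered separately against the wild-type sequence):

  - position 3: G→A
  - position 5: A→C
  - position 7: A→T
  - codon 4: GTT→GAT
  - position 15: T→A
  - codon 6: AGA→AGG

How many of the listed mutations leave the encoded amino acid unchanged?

Codon 1: ATG (Met) → ATA (Ile) — missense.
Codon 2: CAT (His) → CCT (Pro) — missense.
Codon 3: ACT (Thr) → TCT (Ser) — missense.
Codon 4: GTT (Val) → GAT (Asp) — missense.
Codon 5: TGT (Cys) → TGA (Stop) — nonsense.
Codon 6: AGA (Arg) → AGG (Arg) — synonymous.
Synonymous: 1 of 6.

1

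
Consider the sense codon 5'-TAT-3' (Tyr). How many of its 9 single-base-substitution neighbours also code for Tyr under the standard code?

Position 1: none → 0 synonymous.
Position 2: none → 0 synonymous.
Position 3: TAC → 1 synonymous.
Total: 0 + 0 + 1 = 1.

1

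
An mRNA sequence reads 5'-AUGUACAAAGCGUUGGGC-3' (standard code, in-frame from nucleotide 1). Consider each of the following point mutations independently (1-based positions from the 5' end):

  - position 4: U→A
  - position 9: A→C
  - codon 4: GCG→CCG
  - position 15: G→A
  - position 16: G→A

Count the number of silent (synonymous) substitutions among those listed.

Codon 2: UAC (Tyr) → AAC (Asn) — missense.
Codon 3: AAA (Lys) → AAC (Asn) — missense.
Codon 4: GCG (Ala) → CCG (Pro) — missense.
Codon 5: UUG (Leu) → UUA (Leu) — synonymous.
Codon 6: GGC (Gly) → AGC (Ser) — missense.
Synonymous: 1 of 5.

1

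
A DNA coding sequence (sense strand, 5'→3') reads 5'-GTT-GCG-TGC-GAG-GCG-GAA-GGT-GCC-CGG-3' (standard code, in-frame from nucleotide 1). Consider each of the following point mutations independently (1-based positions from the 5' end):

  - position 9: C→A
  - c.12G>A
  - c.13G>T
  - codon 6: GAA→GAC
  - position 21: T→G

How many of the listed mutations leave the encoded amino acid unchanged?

2

Codon 3: TGC (Cys) → TGA (Stop) — nonsense.
Codon 4: GAG (Glu) → GAA (Glu) — synonymous.
Codon 5: GCG (Ala) → TCG (Ser) — missense.
Codon 6: GAA (Glu) → GAC (Asp) — missense.
Codon 7: GGT (Gly) → GGG (Gly) — synonymous.
Synonymous: 2 of 5.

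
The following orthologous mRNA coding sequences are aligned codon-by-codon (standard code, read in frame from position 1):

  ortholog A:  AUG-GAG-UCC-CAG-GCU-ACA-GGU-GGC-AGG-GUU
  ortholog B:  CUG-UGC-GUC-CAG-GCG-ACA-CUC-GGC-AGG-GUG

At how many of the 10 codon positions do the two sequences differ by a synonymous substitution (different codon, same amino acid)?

Codon 1: AUG Met / CUG Leu — nonsynonymous.
Codon 2: GAG Glu / UGC Cys — nonsynonymous.
Codon 3: UCC Ser / GUC Val — nonsynonymous.
Codon 4: CAG Gln / CAG Gln — identical.
Codon 5: GCU Ala / GCG Ala — synonymous.
Codon 6: ACA Thr / ACA Thr — identical.
Codon 7: GGU Gly / CUC Leu — nonsynonymous.
Codon 8: GGC Gly / GGC Gly — identical.
Codon 9: AGG Arg / AGG Arg — identical.
Codon 10: GUU Val / GUG Val — synonymous.
Synonymous differences: 2.

2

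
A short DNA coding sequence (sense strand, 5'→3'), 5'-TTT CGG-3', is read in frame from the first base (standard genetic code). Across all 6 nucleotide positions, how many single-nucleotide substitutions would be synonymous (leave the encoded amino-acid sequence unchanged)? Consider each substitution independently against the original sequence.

Codon 1 (TTT, Phe): 1 synonymous substitution.
Codon 2 (CGG, Arg): 4 synonymous substitutions.
Total: 1 + 4 = 5.

5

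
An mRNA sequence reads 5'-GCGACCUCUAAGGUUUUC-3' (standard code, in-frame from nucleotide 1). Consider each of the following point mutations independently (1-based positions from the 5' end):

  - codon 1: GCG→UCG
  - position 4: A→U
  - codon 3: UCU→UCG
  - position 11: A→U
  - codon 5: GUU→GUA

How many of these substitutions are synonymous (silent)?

Codon 1: GCG (Ala) → UCG (Ser) — missense.
Codon 2: ACC (Thr) → UCC (Ser) — missense.
Codon 3: UCU (Ser) → UCG (Ser) — synonymous.
Codon 4: AAG (Lys) → AUG (Met) — missense.
Codon 5: GUU (Val) → GUA (Val) — synonymous.
Synonymous: 2 of 5.

2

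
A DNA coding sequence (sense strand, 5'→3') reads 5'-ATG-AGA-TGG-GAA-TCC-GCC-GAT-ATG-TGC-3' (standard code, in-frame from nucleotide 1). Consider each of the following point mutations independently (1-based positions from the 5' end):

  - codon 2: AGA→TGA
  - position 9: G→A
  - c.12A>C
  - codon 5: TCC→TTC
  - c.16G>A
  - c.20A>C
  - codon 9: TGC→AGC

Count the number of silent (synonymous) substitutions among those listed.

Codon 2: AGA (Arg) → TGA (Stop) — nonsense.
Codon 3: TGG (Trp) → TGA (Stop) — nonsense.
Codon 4: GAA (Glu) → GAC (Asp) — missense.
Codon 5: TCC (Ser) → TTC (Phe) — missense.
Codon 6: GCC (Ala) → ACC (Thr) — missense.
Codon 7: GAT (Asp) → GCT (Ala) — missense.
Codon 9: TGC (Cys) → AGC (Ser) — missense.
Synonymous: 0 of 7.

0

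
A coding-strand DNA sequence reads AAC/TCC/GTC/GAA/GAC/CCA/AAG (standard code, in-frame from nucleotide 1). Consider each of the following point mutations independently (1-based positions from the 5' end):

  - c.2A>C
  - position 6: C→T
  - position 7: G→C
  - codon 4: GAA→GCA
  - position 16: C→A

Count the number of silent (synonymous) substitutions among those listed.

1

Codon 1: AAC (Asn) → ACC (Thr) — missense.
Codon 2: TCC (Ser) → TCT (Ser) — synonymous.
Codon 3: GTC (Val) → CTC (Leu) — missense.
Codon 4: GAA (Glu) → GCA (Ala) — missense.
Codon 6: CCA (Pro) → ACA (Thr) — missense.
Synonymous: 1 of 5.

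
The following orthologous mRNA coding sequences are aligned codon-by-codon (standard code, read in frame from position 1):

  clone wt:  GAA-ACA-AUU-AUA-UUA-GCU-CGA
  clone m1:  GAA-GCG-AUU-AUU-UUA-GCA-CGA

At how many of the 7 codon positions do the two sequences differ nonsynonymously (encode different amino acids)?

Codon 1: GAA Glu / GAA Glu — identical.
Codon 2: ACA Thr / GCG Ala — nonsynonymous.
Codon 3: AUU Ile / AUU Ile — identical.
Codon 4: AUA Ile / AUU Ile — synonymous.
Codon 5: UUA Leu / UUA Leu — identical.
Codon 6: GCU Ala / GCA Ala — synonymous.
Codon 7: CGA Arg / CGA Arg — identical.
Nonsynonymous differences: 1.

1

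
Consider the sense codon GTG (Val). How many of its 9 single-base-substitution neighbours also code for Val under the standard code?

Position 1: none → 0 synonymous.
Position 2: none → 0 synonymous.
Position 3: GTT, GTC, GTA → 3 synonymous.
Total: 0 + 0 + 3 = 3.

3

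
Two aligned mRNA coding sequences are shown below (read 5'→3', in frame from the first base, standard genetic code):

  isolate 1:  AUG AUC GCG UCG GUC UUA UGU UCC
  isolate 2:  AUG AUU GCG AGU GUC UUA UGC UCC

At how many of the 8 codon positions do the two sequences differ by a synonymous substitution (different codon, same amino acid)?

Codon 1: AUG Met / AUG Met — identical.
Codon 2: AUC Ile / AUU Ile — synonymous.
Codon 3: GCG Ala / GCG Ala — identical.
Codon 4: UCG Ser / AGU Ser — synonymous.
Codon 5: GUC Val / GUC Val — identical.
Codon 6: UUA Leu / UUA Leu — identical.
Codon 7: UGU Cys / UGC Cys — synonymous.
Codon 8: UCC Ser / UCC Ser — identical.
Synonymous differences: 3.

3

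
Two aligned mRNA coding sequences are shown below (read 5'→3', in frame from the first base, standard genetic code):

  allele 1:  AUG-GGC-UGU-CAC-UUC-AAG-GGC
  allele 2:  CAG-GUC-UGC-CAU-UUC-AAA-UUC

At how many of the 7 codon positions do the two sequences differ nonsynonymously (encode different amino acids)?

Codon 1: AUG Met / CAG Gln — nonsynonymous.
Codon 2: GGC Gly / GUC Val — nonsynonymous.
Codon 3: UGU Cys / UGC Cys — synonymous.
Codon 4: CAC His / CAU His — synonymous.
Codon 5: UUC Phe / UUC Phe — identical.
Codon 6: AAG Lys / AAA Lys — synonymous.
Codon 7: GGC Gly / UUC Phe — nonsynonymous.
Nonsynonymous differences: 3.

3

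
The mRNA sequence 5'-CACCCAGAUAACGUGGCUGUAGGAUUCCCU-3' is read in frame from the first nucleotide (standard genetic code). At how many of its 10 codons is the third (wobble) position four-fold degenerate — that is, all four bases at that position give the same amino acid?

6

Codon 1 CAC (His): third position 2-fold.
Codon 2 CCA (Pro): third position 4-fold.
Codon 3 GAU (Asp): third position 2-fold.
Codon 4 AAC (Asn): third position 2-fold.
Codon 5 GUG (Val): third position 4-fold.
Codon 6 GCU (Ala): third position 4-fold.
Codon 7 GUA (Val): third position 4-fold.
Codon 8 GGA (Gly): third position 4-fold.
Codon 9 UUC (Phe): third position 2-fold.
Codon 10 CCU (Pro): third position 4-fold.
Four-fold degenerate third positions: 6.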